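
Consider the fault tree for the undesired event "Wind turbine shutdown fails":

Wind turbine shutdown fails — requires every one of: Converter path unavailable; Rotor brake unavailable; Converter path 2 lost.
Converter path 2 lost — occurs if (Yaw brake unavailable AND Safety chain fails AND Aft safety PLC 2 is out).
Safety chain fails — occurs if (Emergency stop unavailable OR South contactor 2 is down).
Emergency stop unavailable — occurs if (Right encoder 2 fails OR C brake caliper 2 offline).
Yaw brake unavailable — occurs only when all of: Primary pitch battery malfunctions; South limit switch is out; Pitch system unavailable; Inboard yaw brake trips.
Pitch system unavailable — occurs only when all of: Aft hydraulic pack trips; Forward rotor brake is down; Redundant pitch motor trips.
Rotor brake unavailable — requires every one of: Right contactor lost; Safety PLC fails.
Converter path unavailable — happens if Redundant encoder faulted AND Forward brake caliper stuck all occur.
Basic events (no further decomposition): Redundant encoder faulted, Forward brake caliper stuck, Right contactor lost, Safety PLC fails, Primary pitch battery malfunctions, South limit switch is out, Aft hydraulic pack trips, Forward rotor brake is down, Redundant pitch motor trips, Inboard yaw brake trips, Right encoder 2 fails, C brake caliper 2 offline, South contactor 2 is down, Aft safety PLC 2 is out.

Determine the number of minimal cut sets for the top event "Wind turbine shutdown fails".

Converter path unavailable [AND]: one cut set from each child combined → 1 × 1 = 1 cut set(s).
Rotor brake unavailable [AND]: one cut set from each child combined → 1 × 1 = 1 cut set(s).
Pitch system unavailable [AND]: one cut set from each child combined → 1 × 1 × 1 = 1 cut set(s).
Yaw brake unavailable [AND]: one cut set from each child combined → 1 × 1 × 1 × 1 = 1 cut set(s).
Emergency stop unavailable [OR]: union of children's cut sets → 2 cut set(s).
Safety chain fails [OR]: union of children's cut sets → 3 cut set(s).
Converter path 2 lost [AND]: one cut set from each child combined → 1 × 3 × 1 = 3 cut set(s).
Wind turbine shutdown fails [AND]: one cut set from each child combined → 1 × 1 × 3 = 3 cut set(s).
Minimal cut sets: {Aft hydraulic pack trips, Aft safety PLC 2 is out, Forward brake caliper stuck, Forward rotor brake is down, Inboard yaw brake trips, Primary pitch battery malfunctions, Redundant encoder faulted, Redundant pitch motor trips, Right contactor lost, Right encoder 2 fails, Safety PLC fails, South limit switch is out}; {Aft hydraulic pack trips, Aft safety PLC 2 is out, C brake caliper 2 offline, Forward brake caliper stuck, Forward rotor brake is down, Inboard yaw brake trips, Primary pitch battery malfunctions, Redundant encoder faulted, Redundant pitch motor trips, Right contactor lost, Safety PLC fails, South limit switch is out}; {Aft hydraulic pack trips, Aft safety PLC 2 is out, Forward brake caliper stuck, Forward rotor brake is down, Inboard yaw brake trips, Primary pitch battery malfunctions, Redundant encoder faulted, Redundant pitch motor trips, Right contactor lost, Safety PLC fails, South contactor 2 is down, South limit switch is out}.

3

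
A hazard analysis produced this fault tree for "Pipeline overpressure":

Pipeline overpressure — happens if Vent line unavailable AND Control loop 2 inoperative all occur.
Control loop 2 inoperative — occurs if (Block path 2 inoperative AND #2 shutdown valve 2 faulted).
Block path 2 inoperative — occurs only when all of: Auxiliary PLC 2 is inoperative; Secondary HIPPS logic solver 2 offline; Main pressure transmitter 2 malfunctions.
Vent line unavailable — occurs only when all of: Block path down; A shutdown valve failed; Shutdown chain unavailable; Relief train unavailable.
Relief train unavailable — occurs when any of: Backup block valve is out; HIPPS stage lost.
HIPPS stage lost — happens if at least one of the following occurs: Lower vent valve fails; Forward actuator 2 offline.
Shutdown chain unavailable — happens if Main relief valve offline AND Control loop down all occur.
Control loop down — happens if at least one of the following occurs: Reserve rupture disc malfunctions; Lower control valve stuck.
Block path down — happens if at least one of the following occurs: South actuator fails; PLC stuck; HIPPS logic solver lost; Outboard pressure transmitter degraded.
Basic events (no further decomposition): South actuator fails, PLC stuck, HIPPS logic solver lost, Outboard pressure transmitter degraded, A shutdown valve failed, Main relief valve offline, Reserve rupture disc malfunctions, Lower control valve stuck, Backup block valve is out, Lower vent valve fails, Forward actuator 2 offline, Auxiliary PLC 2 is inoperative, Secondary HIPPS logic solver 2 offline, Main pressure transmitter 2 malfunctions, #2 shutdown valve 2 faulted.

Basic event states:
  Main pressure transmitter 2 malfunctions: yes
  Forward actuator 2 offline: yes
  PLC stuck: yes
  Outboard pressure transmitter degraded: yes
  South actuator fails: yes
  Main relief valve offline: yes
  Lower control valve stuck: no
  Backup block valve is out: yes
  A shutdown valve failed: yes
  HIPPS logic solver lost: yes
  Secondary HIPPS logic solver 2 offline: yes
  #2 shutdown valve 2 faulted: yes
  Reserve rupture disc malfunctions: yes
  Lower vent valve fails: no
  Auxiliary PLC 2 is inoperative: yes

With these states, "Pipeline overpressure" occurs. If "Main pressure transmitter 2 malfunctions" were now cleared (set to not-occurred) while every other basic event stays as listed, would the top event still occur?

Counterfactual: set "Main pressure transmitter 2 malfunctions" to not occurred.
Block path down [OR]: South actuator fails=occurs, PLC stuck=occurs, HIPPS logic solver lost=occurs, Outboard pressure transmitter degraded=occurs → at least one input occurs → occurs.
Control loop down [OR]: Reserve rupture disc malfunctions=occurs, Lower control valve stuck=not → at least one input occurs → occurs.
Shutdown chain unavailable [AND]: Main relief valve offline=occurs, Control loop down=occurs → all inputs occur → occurs.
HIPPS stage lost [OR]: Lower vent valve fails=not, Forward actuator 2 offline=occurs → at least one input occurs → occurs.
Relief train unavailable [OR]: Backup block valve is out=occurs, HIPPS stage lost=occurs → at least one input occurs → occurs.
Vent line unavailable [AND]: Block path down=occurs, A shutdown valve failed=occurs, Shutdown chain unavailable=occurs, Relief train unavailable=occurs → all inputs occur → occurs.
Block path 2 inoperative [AND]: Auxiliary PLC 2 is inoperative=occurs, Secondary HIPPS logic solver 2 offline=occurs, Main pressure transmitter 2 malfunctions=not → not all inputs occur → does not occur.
Control loop 2 inoperative [AND]: Block path 2 inoperative=not, #2 shutdown valve 2 faulted=occurs → not all inputs occur → does not occur.
Pipeline overpressure [AND]: Vent line unavailable=occurs, Control loop 2 inoperative=not → not all inputs occur → does not occur.

No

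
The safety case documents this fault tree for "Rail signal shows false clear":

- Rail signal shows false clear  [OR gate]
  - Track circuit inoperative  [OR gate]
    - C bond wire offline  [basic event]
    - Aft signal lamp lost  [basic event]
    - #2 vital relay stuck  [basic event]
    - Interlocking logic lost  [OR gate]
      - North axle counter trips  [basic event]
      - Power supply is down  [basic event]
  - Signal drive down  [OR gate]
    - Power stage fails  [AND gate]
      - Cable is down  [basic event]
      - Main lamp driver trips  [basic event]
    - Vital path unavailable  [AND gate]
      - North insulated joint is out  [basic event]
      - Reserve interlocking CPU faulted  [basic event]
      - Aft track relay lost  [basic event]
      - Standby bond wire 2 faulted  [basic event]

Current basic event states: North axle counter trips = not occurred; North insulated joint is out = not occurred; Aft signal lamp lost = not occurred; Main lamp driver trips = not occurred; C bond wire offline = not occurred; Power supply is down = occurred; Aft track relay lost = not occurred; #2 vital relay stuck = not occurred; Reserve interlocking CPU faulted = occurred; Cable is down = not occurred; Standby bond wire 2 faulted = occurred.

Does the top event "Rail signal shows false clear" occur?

Yes

Interlocking logic lost [OR]: North axle counter trips=not, Power supply is down=occurs → at least one input occurs → occurs.
Track circuit inoperative [OR]: C bond wire offline=not, Aft signal lamp lost=not, #2 vital relay stuck=not, Interlocking logic lost=occurs → at least one input occurs → occurs.
Power stage fails [AND]: Cable is down=not, Main lamp driver trips=not → not all inputs occur → does not occur.
Vital path unavailable [AND]: North insulated joint is out=not, Reserve interlocking CPU faulted=occurs, Aft track relay lost=not, Standby bond wire 2 faulted=occurs → not all inputs occur → does not occur.
Signal drive down [OR]: Power stage fails=not, Vital path unavailable=not → no input occurs → does not occur.
Rail signal shows false clear [OR]: Track circuit inoperative=occurs, Signal drive down=not → at least one input occurs → occurs.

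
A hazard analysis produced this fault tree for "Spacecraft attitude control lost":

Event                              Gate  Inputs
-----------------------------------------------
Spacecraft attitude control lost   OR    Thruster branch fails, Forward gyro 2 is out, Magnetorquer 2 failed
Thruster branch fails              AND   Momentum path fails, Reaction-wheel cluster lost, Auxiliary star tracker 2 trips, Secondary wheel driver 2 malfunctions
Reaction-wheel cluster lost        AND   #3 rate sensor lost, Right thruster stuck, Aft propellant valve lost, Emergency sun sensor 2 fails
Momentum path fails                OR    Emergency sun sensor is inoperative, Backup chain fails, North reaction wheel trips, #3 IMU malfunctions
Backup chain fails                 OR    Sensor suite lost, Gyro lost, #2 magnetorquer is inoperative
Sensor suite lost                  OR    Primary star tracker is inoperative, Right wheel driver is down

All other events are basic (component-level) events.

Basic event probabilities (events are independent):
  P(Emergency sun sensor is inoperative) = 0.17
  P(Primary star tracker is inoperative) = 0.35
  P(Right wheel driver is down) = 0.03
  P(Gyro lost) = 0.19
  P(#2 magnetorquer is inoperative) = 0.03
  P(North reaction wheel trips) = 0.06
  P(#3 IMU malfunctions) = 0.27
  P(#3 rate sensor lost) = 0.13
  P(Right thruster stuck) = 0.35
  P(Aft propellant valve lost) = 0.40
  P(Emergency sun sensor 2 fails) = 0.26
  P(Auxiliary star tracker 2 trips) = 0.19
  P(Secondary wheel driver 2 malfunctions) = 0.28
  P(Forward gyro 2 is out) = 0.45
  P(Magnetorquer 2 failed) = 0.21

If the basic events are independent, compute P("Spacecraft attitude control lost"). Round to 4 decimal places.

P(Sensor suite lost) [OR] = 1 − (1−0.35) × (1−0.03) = 0.369500
P(Backup chain fails) [OR] = 1 − (1−0.369500) × (1−0.19) × (1−0.03) = 0.504616
P(Momentum path fails) [OR] = 1 − (1−0.17) × (1−0.504616) × (1−0.06) × (1−0.27) = 0.717856
P(Reaction-wheel cluster lost) [AND] = 0.13 × 0.35 × 0.40 × 0.26 = 0.004732
P(Thruster branch fails) [AND] = 0.717856 × 0.004732 × 0.19 × 0.28 = 0.000181
P(Spacecraft attitude control lost) [OR] = 1 − (1−0.000181) × (1−0.45) × (1−0.21) = 0.565579
Rounded to 4 decimal places: P(Spacecraft attitude control lost) ≈ 0.5656.

0.5656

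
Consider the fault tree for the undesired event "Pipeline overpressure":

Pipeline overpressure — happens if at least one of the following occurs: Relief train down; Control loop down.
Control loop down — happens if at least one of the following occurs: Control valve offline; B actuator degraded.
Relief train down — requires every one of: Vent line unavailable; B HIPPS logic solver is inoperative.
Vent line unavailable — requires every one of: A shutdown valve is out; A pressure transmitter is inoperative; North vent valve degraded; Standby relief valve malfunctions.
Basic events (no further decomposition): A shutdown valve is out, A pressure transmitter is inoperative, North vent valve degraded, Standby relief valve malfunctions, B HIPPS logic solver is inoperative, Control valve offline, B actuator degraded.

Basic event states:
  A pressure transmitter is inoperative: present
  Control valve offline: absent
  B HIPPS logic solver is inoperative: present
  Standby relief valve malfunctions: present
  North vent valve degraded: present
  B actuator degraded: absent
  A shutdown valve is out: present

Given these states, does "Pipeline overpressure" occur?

Vent line unavailable [AND]: A shutdown valve is out=occurs, A pressure transmitter is inoperative=occurs, North vent valve degraded=occurs, Standby relief valve malfunctions=occurs → all inputs occur → occurs.
Relief train down [AND]: Vent line unavailable=occurs, B HIPPS logic solver is inoperative=occurs → all inputs occur → occurs.
Control loop down [OR]: Control valve offline=not, B actuator degraded=not → no input occurs → does not occur.
Pipeline overpressure [OR]: Relief train down=occurs, Control loop down=not → at least one input occurs → occurs.

Yes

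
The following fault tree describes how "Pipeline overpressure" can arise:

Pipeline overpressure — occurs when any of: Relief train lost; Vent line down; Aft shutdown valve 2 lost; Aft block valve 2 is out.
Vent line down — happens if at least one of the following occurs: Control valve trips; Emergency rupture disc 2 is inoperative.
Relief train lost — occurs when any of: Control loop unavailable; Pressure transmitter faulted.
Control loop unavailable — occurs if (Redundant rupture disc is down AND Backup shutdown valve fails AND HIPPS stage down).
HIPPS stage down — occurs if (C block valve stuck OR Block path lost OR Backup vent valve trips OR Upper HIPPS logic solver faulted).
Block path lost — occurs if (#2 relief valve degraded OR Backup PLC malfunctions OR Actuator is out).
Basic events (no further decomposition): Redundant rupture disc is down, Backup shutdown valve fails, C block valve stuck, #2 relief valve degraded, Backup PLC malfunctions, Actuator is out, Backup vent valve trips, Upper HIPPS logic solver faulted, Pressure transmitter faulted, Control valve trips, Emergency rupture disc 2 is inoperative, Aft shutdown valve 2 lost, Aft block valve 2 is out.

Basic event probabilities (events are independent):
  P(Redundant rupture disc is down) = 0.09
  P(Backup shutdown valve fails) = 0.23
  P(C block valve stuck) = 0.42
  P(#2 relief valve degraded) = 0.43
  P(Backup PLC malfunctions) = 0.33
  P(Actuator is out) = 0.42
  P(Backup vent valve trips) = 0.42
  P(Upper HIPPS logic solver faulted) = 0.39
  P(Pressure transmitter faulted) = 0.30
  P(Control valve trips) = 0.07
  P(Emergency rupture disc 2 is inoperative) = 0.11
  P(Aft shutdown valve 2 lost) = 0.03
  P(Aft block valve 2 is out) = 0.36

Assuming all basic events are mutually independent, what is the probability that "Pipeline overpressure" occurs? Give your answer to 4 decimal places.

P(Block path lost) [OR] = 1 − (1−0.43) × (1−0.33) × (1−0.42) = 0.778498
P(HIPPS stage down) [OR] = 1 − (1−0.42) × (1−0.778498) × (1−0.42) × (1−0.39) = 0.954547
P(Control loop unavailable) [AND] = 0.09 × 0.23 × 0.954547 = 0.019759
P(Relief train lost) [OR] = 1 − (1−0.019759) × (1−0.30) = 0.313831
P(Vent line down) [OR] = 1 − (1−0.07) × (1−0.11) = 0.172300
P(Pipeline overpressure) [OR] = 1 − (1−0.313831) × (1−0.172300) × (1−0.03) × (1−0.36) = 0.647422
Rounded to 4 decimal places: P(Pipeline overpressure) ≈ 0.6474.

0.6474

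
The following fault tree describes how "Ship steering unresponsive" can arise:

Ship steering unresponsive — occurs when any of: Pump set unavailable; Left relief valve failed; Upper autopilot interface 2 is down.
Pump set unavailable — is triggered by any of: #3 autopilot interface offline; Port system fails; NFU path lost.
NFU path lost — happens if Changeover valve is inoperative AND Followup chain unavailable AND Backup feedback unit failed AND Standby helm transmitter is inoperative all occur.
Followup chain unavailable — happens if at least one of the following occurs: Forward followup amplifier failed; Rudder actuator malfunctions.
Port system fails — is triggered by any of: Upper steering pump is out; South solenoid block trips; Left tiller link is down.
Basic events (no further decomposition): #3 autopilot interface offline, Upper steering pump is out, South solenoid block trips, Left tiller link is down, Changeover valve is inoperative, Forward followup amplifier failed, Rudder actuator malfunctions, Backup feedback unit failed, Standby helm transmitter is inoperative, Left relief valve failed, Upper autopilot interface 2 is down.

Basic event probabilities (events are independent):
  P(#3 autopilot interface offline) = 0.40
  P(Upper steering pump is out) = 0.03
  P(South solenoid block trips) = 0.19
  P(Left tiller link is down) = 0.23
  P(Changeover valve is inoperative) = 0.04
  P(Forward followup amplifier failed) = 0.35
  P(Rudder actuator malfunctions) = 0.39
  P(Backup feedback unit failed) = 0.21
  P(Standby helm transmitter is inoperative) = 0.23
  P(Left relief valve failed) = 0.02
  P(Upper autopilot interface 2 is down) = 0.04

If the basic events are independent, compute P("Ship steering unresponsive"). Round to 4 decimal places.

P(Port system fails) [OR] = 1 − (1−0.03) × (1−0.19) × (1−0.23) = 0.395011
P(Followup chain unavailable) [OR] = 1 − (1−0.35) × (1−0.39) = 0.603500
P(NFU path lost) [AND] = 0.04 × 0.603500 × 0.21 × 0.23 = 0.001166
P(Pump set unavailable) [OR] = 1 − (1−0.40) × (1−0.395011) × (1−0.001166) = 0.637430
P(Ship steering unresponsive) [OR] = 1 − (1−0.637430) × (1−0.02) × (1−0.04) = 0.658894
Rounded to 4 decimal places: P(Ship steering unresponsive) ≈ 0.6589.

0.6589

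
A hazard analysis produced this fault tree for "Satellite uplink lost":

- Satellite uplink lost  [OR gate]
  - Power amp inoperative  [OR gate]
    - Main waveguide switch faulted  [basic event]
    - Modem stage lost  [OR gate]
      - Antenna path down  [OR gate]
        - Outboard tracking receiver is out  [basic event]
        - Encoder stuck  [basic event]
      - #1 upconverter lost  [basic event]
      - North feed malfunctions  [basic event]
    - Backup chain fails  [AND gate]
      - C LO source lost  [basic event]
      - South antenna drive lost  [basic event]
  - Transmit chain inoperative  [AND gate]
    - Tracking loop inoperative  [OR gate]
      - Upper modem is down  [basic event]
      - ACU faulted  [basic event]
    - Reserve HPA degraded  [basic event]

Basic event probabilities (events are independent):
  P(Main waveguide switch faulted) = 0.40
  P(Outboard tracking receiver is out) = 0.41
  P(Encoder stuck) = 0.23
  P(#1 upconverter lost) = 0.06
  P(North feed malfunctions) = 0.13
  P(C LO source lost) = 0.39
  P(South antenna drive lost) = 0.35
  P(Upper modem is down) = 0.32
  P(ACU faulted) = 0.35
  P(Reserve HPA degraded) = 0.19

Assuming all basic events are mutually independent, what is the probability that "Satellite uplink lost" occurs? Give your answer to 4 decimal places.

P(Antenna path down) [OR] = 1 − (1−0.41) × (1−0.23) = 0.545700
P(Modem stage lost) [OR] = 1 − (1−0.545700) × (1−0.06) × (1−0.13) = 0.628473
P(Backup chain fails) [AND] = 0.39 × 0.35 = 0.136500
P(Power amp inoperative) [OR] = 1 − (1−0.40) × (1−0.628473) × (1−0.136500) = 0.807512
P(Tracking loop inoperative) [OR] = 1 − (1−0.32) × (1−0.35) = 0.558000
P(Transmit chain inoperative) [AND] = 0.558000 × 0.19 = 0.106020
P(Satellite uplink lost) [OR] = 1 − (1−0.807512) × (1−0.106020) = 0.827920
Rounded to 4 decimal places: P(Satellite uplink lost) ≈ 0.8279.

0.8279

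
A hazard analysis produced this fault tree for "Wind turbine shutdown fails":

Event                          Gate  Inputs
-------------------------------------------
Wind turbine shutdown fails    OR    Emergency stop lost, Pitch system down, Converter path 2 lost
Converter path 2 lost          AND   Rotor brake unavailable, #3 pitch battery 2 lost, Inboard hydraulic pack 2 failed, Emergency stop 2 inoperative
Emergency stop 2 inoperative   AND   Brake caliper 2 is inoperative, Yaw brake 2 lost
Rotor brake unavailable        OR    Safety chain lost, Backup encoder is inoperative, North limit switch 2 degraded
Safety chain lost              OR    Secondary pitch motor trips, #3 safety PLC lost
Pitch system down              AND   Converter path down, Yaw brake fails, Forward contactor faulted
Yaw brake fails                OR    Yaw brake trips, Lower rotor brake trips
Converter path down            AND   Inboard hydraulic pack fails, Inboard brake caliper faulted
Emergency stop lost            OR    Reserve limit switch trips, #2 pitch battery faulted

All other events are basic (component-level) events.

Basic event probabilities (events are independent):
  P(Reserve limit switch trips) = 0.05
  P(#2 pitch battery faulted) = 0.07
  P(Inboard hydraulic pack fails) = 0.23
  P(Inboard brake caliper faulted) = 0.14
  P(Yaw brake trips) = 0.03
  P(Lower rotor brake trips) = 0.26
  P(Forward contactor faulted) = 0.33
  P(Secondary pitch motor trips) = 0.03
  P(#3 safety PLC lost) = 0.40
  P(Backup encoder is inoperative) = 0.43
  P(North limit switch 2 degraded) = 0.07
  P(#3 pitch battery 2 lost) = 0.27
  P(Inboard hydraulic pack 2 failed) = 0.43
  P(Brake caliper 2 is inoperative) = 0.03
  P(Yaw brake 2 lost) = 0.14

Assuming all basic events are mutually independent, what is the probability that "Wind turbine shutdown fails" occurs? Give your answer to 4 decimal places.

0.1194

P(Emergency stop lost) [OR] = 1 − (1−0.05) × (1−0.07) = 0.116500
P(Converter path down) [AND] = 0.23 × 0.14 = 0.032200
P(Yaw brake fails) [OR] = 1 − (1−0.03) × (1−0.26) = 0.282200
P(Pitch system down) [AND] = 0.032200 × 0.282200 × 0.33 = 0.002999
P(Safety chain lost) [OR] = 1 − (1−0.03) × (1−0.40) = 0.418000
P(Rotor brake unavailable) [OR] = 1 − (1−0.418000) × (1−0.43) × (1−0.07) = 0.691482
P(Emergency stop 2 inoperative) [AND] = 0.03 × 0.14 = 0.004200
P(Converter path 2 lost) [AND] = 0.691482 × 0.27 × 0.43 × 0.004200 = 0.000337
P(Wind turbine shutdown fails) [OR] = 1 − (1−0.116500) × (1−0.002999) × (1−0.000337) = 0.119446
Rounded to 4 decimal places: P(Wind turbine shutdown fails) ≈ 0.1194.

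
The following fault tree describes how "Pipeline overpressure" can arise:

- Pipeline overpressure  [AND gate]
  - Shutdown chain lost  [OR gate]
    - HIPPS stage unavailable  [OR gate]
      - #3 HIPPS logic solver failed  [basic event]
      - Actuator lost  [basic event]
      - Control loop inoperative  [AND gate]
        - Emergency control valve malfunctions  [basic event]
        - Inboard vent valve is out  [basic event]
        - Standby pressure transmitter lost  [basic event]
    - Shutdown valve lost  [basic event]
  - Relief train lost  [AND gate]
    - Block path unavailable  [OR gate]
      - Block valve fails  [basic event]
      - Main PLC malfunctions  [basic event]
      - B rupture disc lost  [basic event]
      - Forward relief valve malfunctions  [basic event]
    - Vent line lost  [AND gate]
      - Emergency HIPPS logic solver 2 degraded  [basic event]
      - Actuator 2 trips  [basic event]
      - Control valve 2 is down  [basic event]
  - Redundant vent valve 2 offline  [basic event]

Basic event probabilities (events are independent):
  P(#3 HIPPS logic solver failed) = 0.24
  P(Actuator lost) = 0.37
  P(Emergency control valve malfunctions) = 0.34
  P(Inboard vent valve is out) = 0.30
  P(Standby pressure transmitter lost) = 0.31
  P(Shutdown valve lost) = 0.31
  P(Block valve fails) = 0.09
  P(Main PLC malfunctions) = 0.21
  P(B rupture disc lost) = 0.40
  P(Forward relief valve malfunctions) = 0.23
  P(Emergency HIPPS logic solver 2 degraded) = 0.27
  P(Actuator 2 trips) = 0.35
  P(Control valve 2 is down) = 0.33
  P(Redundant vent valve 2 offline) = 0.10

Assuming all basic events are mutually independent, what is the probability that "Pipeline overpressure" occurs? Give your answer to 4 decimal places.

P(Control loop inoperative) [AND] = 0.34 × 0.30 × 0.31 = 0.031620
P(HIPPS stage unavailable) [OR] = 1 − (1−0.24) × (1−0.37) × (1−0.031620) = 0.536340
P(Shutdown chain lost) [OR] = 1 − (1−0.536340) × (1−0.31) = 0.680075
P(Block path unavailable) [OR] = 1 − (1−0.09) × (1−0.21) × (1−0.40) × (1−0.23) = 0.667868
P(Vent line lost) [AND] = 0.27 × 0.35 × 0.33 = 0.031185
P(Relief train lost) [AND] = 0.667868 × 0.031185 = 0.020827
P(Pipeline overpressure) [AND] = 0.680075 × 0.020827 × 0.10 = 0.001416
Rounded to 4 decimal places: P(Pipeline overpressure) ≈ 0.0014.

0.0014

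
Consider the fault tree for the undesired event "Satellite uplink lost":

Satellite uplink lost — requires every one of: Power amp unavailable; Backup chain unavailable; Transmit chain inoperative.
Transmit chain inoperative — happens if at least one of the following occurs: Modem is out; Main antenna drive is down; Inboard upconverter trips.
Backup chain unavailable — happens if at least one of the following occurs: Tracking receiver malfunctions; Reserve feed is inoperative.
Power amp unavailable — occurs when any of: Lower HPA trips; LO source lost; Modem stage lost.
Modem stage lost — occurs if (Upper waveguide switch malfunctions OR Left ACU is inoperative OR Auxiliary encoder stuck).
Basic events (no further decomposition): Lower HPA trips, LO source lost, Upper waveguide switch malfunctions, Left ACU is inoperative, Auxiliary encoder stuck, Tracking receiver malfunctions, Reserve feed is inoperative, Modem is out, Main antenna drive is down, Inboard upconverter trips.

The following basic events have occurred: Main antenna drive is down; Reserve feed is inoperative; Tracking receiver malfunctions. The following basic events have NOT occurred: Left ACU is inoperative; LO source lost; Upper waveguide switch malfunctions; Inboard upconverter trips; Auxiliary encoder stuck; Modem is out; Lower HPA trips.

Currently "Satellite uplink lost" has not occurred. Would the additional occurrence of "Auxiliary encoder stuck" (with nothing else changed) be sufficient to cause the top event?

Yes

Counterfactual: set "Auxiliary encoder stuck" to occurred.
Modem stage lost [OR]: Upper waveguide switch malfunctions=not, Left ACU is inoperative=not, Auxiliary encoder stuck=occurs → at least one input occurs → occurs.
Power amp unavailable [OR]: Lower HPA trips=not, LO source lost=not, Modem stage lost=occurs → at least one input occurs → occurs.
Backup chain unavailable [OR]: Tracking receiver malfunctions=occurs, Reserve feed is inoperative=occurs → at least one input occurs → occurs.
Transmit chain inoperative [OR]: Modem is out=not, Main antenna drive is down=occurs, Inboard upconverter trips=not → at least one input occurs → occurs.
Satellite uplink lost [AND]: Power amp unavailable=occurs, Backup chain unavailable=occurs, Transmit chain inoperative=occurs → all inputs occur → occurs.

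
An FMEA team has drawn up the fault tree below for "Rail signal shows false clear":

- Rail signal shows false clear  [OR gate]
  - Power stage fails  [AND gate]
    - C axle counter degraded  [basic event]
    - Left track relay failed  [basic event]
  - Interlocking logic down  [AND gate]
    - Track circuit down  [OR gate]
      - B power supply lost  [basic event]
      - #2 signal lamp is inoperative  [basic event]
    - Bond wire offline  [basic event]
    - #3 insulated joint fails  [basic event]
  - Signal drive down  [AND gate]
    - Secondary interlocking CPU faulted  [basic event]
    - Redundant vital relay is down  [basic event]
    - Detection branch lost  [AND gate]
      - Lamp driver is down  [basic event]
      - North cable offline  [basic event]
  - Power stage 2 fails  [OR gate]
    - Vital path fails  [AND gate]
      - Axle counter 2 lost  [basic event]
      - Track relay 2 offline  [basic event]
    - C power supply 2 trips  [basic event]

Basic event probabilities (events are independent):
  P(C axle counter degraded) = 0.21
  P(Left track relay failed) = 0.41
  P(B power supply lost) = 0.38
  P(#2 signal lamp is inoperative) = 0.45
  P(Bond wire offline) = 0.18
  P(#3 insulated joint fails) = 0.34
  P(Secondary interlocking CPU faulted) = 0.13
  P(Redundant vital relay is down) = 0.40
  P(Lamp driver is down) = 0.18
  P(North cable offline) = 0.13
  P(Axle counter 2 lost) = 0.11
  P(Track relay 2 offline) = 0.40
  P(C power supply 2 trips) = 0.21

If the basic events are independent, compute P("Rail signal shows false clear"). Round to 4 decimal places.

0.3384

P(Power stage fails) [AND] = 0.21 × 0.41 = 0.086100
P(Track circuit down) [OR] = 1 − (1−0.38) × (1−0.45) = 0.659000
P(Interlocking logic down) [AND] = 0.659000 × 0.18 × 0.34 = 0.040331
P(Detection branch lost) [AND] = 0.18 × 0.13 = 0.023400
P(Signal drive down) [AND] = 0.13 × 0.40 × 0.023400 = 0.001217
P(Vital path fails) [AND] = 0.11 × 0.40 = 0.044000
P(Power stage 2 fails) [OR] = 1 − (1−0.044000) × (1−0.21) = 0.244760
P(Rail signal shows false clear) [OR] = 1 − (1−0.086100) × (1−0.040331) × (1−0.001217) × (1−0.244760) = 0.338429
Rounded to 4 decimal places: P(Rail signal shows false clear) ≈ 0.3384.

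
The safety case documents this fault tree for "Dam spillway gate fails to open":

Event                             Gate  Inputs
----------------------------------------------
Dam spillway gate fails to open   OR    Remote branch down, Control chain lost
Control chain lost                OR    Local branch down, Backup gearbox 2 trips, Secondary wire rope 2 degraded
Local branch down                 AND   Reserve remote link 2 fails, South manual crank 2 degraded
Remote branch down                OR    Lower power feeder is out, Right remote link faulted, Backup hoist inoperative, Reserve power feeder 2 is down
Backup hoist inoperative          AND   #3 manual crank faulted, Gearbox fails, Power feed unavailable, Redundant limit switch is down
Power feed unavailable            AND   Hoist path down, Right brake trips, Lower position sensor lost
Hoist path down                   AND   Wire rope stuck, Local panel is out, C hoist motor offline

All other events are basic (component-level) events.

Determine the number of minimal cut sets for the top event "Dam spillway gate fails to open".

7

Hoist path down [AND]: one cut set from each child combined → 1 × 1 × 1 = 1 cut set(s).
Power feed unavailable [AND]: one cut set from each child combined → 1 × 1 × 1 = 1 cut set(s).
Backup hoist inoperative [AND]: one cut set from each child combined → 1 × 1 × 1 × 1 = 1 cut set(s).
Remote branch down [OR]: union of children's cut sets → 4 cut set(s).
Local branch down [AND]: one cut set from each child combined → 1 × 1 = 1 cut set(s).
Control chain lost [OR]: union of children's cut sets → 3 cut set(s).
Dam spillway gate fails to open [OR]: union of children's cut sets → 7 cut set(s).
Minimal cut sets: {Lower power feeder is out}; {Right remote link faulted}; {#3 manual crank faulted, C hoist motor offline, Gearbox fails, Local panel is out, Lower position sensor lost, Redundant limit switch is down, Right brake trips, Wire rope stuck}; {Reserve power feeder 2 is down}; {Reserve remote link 2 fails, South manual crank 2 degraded}; {Backup gearbox 2 trips}; {Secondary wire rope 2 degraded}.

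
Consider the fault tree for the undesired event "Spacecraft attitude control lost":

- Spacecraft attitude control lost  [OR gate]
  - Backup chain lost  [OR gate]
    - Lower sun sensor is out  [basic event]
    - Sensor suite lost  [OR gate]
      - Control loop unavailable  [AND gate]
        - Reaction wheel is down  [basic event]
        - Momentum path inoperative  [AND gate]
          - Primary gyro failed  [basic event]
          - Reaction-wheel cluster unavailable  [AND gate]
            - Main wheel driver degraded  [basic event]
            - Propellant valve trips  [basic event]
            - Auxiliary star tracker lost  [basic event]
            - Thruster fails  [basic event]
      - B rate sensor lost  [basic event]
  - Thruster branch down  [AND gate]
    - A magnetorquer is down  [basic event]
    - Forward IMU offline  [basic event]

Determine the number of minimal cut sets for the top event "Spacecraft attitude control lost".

4

Reaction-wheel cluster unavailable [AND]: one cut set from each child combined → 1 × 1 × 1 × 1 = 1 cut set(s).
Momentum path inoperative [AND]: one cut set from each child combined → 1 × 1 = 1 cut set(s).
Control loop unavailable [AND]: one cut set from each child combined → 1 × 1 = 1 cut set(s).
Sensor suite lost [OR]: union of children's cut sets → 2 cut set(s).
Backup chain lost [OR]: union of children's cut sets → 3 cut set(s).
Thruster branch down [AND]: one cut set from each child combined → 1 × 1 = 1 cut set(s).
Spacecraft attitude control lost [OR]: union of children's cut sets → 4 cut set(s).
Minimal cut sets: {Lower sun sensor is out}; {Auxiliary star tracker lost, Main wheel driver degraded, Primary gyro failed, Propellant valve trips, Reaction wheel is down, Thruster fails}; {B rate sensor lost}; {A magnetorquer is down, Forward IMU offline}.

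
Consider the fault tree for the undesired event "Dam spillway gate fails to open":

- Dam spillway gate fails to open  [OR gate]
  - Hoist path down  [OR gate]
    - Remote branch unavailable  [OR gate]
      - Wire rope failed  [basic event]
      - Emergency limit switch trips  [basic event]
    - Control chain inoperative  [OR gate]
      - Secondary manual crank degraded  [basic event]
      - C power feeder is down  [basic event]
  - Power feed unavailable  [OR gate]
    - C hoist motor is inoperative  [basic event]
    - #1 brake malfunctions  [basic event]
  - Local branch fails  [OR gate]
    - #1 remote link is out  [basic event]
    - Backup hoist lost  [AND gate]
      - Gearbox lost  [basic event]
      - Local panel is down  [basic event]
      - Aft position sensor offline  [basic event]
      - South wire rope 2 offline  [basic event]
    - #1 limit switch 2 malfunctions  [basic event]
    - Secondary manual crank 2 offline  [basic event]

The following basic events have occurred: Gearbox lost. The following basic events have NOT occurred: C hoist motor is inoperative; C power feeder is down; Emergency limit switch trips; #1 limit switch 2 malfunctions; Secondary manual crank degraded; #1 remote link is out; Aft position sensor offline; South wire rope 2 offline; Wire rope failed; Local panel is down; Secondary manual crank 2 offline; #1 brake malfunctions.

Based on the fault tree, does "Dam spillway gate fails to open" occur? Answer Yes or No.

No

Remote branch unavailable [OR]: Wire rope failed=not, Emergency limit switch trips=not → no input occurs → does not occur.
Control chain inoperative [OR]: Secondary manual crank degraded=not, C power feeder is down=not → no input occurs → does not occur.
Hoist path down [OR]: Remote branch unavailable=not, Control chain inoperative=not → no input occurs → does not occur.
Power feed unavailable [OR]: C hoist motor is inoperative=not, #1 brake malfunctions=not → no input occurs → does not occur.
Backup hoist lost [AND]: Gearbox lost=occurs, Local panel is down=not, Aft position sensor offline=not, South wire rope 2 offline=not → not all inputs occur → does not occur.
Local branch fails [OR]: #1 remote link is out=not, Backup hoist lost=not, #1 limit switch 2 malfunctions=not, Secondary manual crank 2 offline=not → no input occurs → does not occur.
Dam spillway gate fails to open [OR]: Hoist path down=not, Power feed unavailable=not, Local branch fails=not → no input occurs → does not occur.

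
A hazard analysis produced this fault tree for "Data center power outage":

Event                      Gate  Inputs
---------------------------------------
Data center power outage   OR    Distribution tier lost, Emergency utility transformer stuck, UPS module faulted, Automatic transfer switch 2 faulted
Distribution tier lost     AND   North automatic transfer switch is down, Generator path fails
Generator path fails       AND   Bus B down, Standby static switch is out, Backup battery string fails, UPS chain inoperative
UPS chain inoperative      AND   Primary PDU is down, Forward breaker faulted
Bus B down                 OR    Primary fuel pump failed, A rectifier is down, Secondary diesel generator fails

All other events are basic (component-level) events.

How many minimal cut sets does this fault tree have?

Bus B down [OR]: union of children's cut sets → 3 cut set(s).
UPS chain inoperative [AND]: one cut set from each child combined → 1 × 1 = 1 cut set(s).
Generator path fails [AND]: one cut set from each child combined → 3 × 1 × 1 × 1 = 3 cut set(s).
Distribution tier lost [AND]: one cut set from each child combined → 1 × 3 = 3 cut set(s).
Data center power outage [OR]: union of children's cut sets → 6 cut set(s).
Minimal cut sets: {Backup battery string fails, Forward breaker faulted, North automatic transfer switch is down, Primary PDU is down, Primary fuel pump failed, Standby static switch is out}; {A rectifier is down, Backup battery string fails, Forward breaker faulted, North automatic transfer switch is down, Primary PDU is down, Standby static switch is out}; {Backup battery string fails, Forward breaker faulted, North automatic transfer switch is down, Primary PDU is down, Secondary diesel generator fails, Standby static switch is out}; {Emergency utility transformer stuck}; {UPS module faulted}; {Automatic transfer switch 2 faulted}.

6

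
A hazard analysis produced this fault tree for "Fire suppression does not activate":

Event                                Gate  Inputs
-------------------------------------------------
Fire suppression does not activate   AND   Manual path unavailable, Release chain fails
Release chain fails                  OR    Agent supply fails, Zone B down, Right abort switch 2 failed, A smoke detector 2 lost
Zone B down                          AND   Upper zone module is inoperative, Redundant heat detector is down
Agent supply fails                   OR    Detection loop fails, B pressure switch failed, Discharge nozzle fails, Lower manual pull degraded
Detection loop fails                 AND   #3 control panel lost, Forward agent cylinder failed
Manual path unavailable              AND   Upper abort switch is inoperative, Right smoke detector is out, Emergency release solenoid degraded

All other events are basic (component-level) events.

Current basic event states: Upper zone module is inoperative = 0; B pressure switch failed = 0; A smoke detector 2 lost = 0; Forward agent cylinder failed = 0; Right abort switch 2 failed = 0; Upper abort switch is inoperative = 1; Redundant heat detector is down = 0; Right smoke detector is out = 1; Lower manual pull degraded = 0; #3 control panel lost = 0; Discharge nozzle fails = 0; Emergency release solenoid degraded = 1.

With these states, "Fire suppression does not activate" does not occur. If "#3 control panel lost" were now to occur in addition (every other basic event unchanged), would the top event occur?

Counterfactual: set "#3 control panel lost" to occurred.
Manual path unavailable [AND]: Upper abort switch is inoperative=occurs, Right smoke detector is out=occurs, Emergency release solenoid degraded=occurs → all inputs occur → occurs.
Detection loop fails [AND]: #3 control panel lost=occurs, Forward agent cylinder failed=not → not all inputs occur → does not occur.
Agent supply fails [OR]: Detection loop fails=not, B pressure switch failed=not, Discharge nozzle fails=not, Lower manual pull degraded=not → no input occurs → does not occur.
Zone B down [AND]: Upper zone module is inoperative=not, Redundant heat detector is down=not → not all inputs occur → does not occur.
Release chain fails [OR]: Agent supply fails=not, Zone B down=not, Right abort switch 2 failed=not, A smoke detector 2 lost=not → no input occurs → does not occur.
Fire suppression does not activate [AND]: Manual path unavailable=occurs, Release chain fails=not → not all inputs occur → does not occur.

No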